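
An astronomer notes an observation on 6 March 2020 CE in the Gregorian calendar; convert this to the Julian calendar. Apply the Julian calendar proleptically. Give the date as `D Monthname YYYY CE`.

22 February 2020 CE

For dates in this range the Gregorian date is 13 days ahead of the Julian.
6 March 2020 Gregorian − 13 days → 22 February 2020 Julian.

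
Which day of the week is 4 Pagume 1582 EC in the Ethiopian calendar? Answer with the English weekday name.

Thursday

In the Gregorian calendar this is 6 September 1590 (JDN 2302044).
JDN 2302044 mod 7 = 3, and JDN 0 was a Monday, so this is a Thursday.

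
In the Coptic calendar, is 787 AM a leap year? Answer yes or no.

787 mod 4 = 3; in the Coptic calendar a year is leap when year mod 4 = 3, so it is a leap year.

yes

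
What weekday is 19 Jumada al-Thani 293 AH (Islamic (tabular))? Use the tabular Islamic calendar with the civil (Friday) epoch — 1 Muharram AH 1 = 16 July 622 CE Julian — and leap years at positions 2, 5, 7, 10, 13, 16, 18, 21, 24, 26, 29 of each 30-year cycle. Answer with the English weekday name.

Thursday

This is JDN 2052081 (22 April 906 Gregorian).
2052081 ≡ 3 (mod 7); counting from Monday = 0 gives Thursday.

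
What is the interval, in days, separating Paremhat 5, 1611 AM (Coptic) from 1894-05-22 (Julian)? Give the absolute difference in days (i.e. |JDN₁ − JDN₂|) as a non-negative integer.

283

JDN of the first date = 2413266.
JDN of the second date = 2412983.
|2412983 − 2413266| = 283.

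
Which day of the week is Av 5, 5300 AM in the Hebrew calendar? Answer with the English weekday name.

This is JDN 2283733 (19 July 1540 Gregorian).
JDN 2283733 mod 7 = 4, and JDN 0 was a Monday, so this is a Friday.

Friday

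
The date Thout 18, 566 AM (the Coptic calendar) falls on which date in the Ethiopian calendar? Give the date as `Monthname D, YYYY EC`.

Meskerem 18, 842 EC

Julian Day Number of the source date = 2031413.
Converting JDN 2031413 to the Ethiopian calendar gives 18 Meskerem 842 EC.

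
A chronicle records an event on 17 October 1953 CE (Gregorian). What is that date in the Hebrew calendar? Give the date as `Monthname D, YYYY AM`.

Julian Day Number of the source date = 2434668.
Converting JDN 2434668 to the Hebrew calendar gives 8 Cheshvan 5714 AM.

Cheshvan 8, 5714 AM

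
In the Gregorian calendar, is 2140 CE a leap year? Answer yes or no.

yes

2140 is divisible by 4 and not by 100, so it is a leap year.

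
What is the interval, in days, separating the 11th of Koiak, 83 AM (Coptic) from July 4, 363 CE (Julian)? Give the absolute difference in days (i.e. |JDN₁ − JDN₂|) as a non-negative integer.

1252

First date → JDN 1855080; second date → JDN 1853828.
The interval is |1855080 − 1853828| = 1252 days.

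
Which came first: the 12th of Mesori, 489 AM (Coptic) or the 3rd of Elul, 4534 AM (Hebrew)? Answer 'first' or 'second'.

first

The two dates have Julian Day Numbers 2003613 and 2003989 respectively.
Since 2003613 < 2003989, the first date comes first.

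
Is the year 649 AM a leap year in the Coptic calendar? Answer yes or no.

no

649 mod 4 = 1; in the Coptic calendar a year is leap when year mod 4 = 3, so it is a common year.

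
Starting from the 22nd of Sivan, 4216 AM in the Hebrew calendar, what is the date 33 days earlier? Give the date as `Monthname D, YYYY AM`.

JDN of the 22nd of Sivan, 4216 AM = 1887775.
1887775 − 33 = 1887742.
JDN 1887742 in the Hebrew calendar is Iyar 18, 4216 AM.

Iyar 18, 4216 AM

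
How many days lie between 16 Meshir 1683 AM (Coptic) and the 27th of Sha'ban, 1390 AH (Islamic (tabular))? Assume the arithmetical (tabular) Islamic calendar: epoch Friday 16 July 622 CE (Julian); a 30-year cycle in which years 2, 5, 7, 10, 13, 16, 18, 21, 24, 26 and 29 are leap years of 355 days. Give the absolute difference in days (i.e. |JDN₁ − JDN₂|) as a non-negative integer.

1343

First date → JDN 2439545; second date → JDN 2440888.
The interval is |2439545 − 2440888| = 1343 days.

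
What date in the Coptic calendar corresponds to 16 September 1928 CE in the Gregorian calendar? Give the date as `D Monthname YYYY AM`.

6 Thout 1645 AM

Julian Day Number of the source date = 2425506.
Converting JDN 2425506 to the Coptic calendar gives 6 Thout 1645 AM.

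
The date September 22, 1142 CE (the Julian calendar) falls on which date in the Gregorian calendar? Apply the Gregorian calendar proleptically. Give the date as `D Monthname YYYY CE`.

For dates in this range the Gregorian date is 7 days ahead of the Julian.
22 September 1142 Julian + 7 days → 29 September 1142 Gregorian.

29 September 1142 CE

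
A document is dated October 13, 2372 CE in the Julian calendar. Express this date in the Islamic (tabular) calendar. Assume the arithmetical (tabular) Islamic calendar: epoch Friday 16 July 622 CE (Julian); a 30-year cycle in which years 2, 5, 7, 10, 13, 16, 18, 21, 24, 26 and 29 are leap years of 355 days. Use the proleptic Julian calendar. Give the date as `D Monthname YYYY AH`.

1 Muharram 1805 AH

Julian Day Number of the source date = 2587717.
Converting JDN 2587717 to the tabular Islamic calendar gives 1 Muharram 1805 AH.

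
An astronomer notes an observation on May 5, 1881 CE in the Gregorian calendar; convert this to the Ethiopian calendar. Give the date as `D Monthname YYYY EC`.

Julian Day Number of the source date = 2408206.
Converting JDN 2408206 to the Ethiopian calendar gives 28 Miyazya 1873 EC.

28 Miyazya 1873 EC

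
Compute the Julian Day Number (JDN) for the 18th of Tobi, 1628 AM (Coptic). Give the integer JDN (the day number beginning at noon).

Equivalently 27 January 1912 (Gregorian).
JDN 2451545 is 1 January 2000 CE (Gregorian); the target day is −32116 days from there, so JDN = 2419429.

2419429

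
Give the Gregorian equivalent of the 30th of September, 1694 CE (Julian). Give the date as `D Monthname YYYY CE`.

10 October 1694 CE

For dates in this range the Gregorian date is 10 days ahead of the Julian.
30 September 1694 Julian + 10 days → 10 October 1694 Gregorian.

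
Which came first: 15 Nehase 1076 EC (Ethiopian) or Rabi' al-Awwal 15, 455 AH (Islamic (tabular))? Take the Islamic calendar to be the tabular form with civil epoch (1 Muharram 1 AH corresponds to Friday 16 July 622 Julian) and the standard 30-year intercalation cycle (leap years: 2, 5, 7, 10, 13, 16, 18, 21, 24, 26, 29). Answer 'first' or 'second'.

second

The two dates have Julian Day Numbers 2117209 and 2109395 respectively.
Since 2109395 < 2117209, the second date comes first.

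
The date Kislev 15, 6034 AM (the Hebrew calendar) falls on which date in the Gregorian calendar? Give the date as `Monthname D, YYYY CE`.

November 26, 2273 CE

Both dates share Julian Day Number 2551586; in the Gregorian calendar that is 26 November 2273 CE.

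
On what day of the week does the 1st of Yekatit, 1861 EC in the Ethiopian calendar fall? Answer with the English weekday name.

Sunday

Equivalently 7 February 1869 Gregorian, JDN 2403736.
JDN 2403736 mod 7 = 6, and JDN 0 was a Monday, so this is a Sunday.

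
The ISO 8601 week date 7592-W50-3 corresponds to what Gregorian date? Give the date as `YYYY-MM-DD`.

7592-12-09

ISO week 1 of 7592 is the week containing the first Thursday of 7592.
Week 50, day 3 (Wednesday) lands on 7592-12-09.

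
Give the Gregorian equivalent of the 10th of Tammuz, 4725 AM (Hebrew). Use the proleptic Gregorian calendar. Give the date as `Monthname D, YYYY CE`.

June 18, 965 CE

Julian Day Number of the source date = 2073688.
Converting JDN 2073688 to the Gregorian calendar gives 18 June 965 CE.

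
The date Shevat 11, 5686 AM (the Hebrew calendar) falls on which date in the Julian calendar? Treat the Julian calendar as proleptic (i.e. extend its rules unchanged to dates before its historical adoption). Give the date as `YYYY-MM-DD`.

1926-01-13

Both dates share Julian Day Number 2424542; in the Julian calendar that is 13 January 1926 CE.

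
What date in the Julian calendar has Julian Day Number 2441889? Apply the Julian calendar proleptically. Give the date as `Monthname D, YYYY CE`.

July 12, 1973 CE

The Gregorian equivalent of JDN 2441889 is 25 July 1973.
In the Julian calendar that day is July 12, 1973 CE.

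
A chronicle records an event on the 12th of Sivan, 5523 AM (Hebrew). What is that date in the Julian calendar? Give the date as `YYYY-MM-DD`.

The source date corresponds to 24 May 1763 in the Gregorian calendar (JDN 2365126).
That day falls on 13 May 1763 CE in the Julian calendar.

1763-05-13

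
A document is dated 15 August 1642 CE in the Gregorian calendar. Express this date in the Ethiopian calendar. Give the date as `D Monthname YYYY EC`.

12 Nehase 1634 EC

Both dates share Julian Day Number 2321015; in the Ethiopian calendar that is 12 Nehase 1634 EC.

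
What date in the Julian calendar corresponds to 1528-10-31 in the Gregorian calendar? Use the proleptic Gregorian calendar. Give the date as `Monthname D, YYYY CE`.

October 21, 1528 CE

The Julian–Gregorian offset here is 10 days (Julian trailing).
31 October 1528 Gregorian − 10 days → 21 October 1528 Julian.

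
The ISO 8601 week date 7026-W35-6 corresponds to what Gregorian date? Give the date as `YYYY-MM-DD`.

ISO week 1 of 7026 is the week containing the first Thursday of 7026.
Week 35, day 6 (Saturday) lands on 7026-09-02.

7026-09-02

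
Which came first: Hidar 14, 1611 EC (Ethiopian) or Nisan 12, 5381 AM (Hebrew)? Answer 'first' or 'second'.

first

Converting both to JDN: 2312346 vs 2313211; the smaller is the first.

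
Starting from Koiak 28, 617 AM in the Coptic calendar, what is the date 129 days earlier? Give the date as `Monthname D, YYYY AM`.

JDN of Koiak 28, 617 AM = 2050141.
2050141 − 129 = 2050012.
JDN 2050012 in the Coptic calendar is Mesori 24, 616 AM.

Mesori 24, 616 AM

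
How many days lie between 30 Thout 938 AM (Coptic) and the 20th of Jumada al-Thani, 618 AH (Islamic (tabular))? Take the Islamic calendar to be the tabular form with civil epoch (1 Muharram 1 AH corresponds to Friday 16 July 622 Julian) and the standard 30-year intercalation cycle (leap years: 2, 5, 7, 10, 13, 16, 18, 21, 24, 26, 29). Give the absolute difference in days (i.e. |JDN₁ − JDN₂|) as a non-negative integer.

47

JDN of the first date = 2167298.
JDN of the second date = 2167251.
|2167251 − 2167298| = 47.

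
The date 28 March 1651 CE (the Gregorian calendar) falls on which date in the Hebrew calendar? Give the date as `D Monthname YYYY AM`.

Julian Day Number of the source date = 2324162.
Converting JDN 2324162 to the Hebrew calendar gives 6 Nisan 5411 AM.

6 Nisan 5411 AM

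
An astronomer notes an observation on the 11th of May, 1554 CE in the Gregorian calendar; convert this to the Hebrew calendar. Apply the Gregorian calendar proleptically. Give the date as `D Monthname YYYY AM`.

29 Iyar 5314 AM

Julian Day Number of the source date = 2288777.
Converting JDN 2288777 to the Hebrew calendar gives 29 Iyar 5314 AM.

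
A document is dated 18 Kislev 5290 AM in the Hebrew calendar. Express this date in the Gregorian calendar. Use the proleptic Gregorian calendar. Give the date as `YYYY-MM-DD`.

1529-11-29

Both dates share Julian Day Number 2279848; in the Gregorian calendar that is 29 November 1529 CE.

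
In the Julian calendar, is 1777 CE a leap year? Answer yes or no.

1777 mod 4 = 1, so it is a common year in the Julian calendar.

no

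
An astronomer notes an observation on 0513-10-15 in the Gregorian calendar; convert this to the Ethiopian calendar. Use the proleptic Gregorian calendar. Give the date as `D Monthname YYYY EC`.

Both dates share Julian Day Number 1908717; in the Ethiopian calendar that is 16 Tikimt 506 EC.

16 Tikimt 506 EC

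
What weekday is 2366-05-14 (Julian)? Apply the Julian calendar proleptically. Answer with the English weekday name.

Monday

This is JDN 2585373 (30 May 2366 Gregorian).
JDN 2585373 mod 7 = 0, and JDN 0 was a Monday, so this is a Monday.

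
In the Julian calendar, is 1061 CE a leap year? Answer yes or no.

1061 mod 4 = 1, so it is a common year in the Julian calendar.

no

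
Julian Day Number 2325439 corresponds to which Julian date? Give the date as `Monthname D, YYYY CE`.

September 15, 1654 CE

JDN 2325439 is 25 September 1654 in the Gregorian calendar.
In the Julian calendar that day is September 15, 1654 CE.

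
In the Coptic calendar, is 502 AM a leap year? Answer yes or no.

502 mod 4 = 2; in the Coptic calendar a year is leap when year mod 4 = 3, so it is a common year.

no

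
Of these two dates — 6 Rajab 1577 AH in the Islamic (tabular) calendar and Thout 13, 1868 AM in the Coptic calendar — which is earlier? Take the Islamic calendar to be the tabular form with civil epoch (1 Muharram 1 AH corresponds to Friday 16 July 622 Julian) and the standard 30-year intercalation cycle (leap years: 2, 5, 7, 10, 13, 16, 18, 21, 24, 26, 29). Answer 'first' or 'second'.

The two dates have Julian Day Numbers 2507104 and 2506964 respectively.
Since 2506964 < 2507104, the second date comes first.

second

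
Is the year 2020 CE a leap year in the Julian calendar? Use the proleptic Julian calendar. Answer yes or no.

yes

2020 mod 4 = 0, so it is a leap year in the Julian calendar.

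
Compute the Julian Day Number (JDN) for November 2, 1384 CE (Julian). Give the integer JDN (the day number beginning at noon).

2226870

Equivalently 10 November 1384 (proleptic Gregorian).
JDN 2451545 is 1 January 2000 CE (Gregorian); the target day is −224675 days from there, so JDN = 2226870.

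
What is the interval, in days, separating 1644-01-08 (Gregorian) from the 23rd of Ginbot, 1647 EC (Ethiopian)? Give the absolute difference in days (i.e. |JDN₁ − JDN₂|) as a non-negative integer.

4158

JDN of the first date = 2321526.
JDN of the second date = 2325684.
|2325684 − 2321526| = 4158.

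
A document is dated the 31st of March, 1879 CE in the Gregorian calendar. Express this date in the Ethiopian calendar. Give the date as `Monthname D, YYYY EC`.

Megabit 23, 1871 EC

Julian Day Number of the source date = 2407440.
Converting JDN 2407440 to the Ethiopian calendar gives 23 Megabit 1871 EC.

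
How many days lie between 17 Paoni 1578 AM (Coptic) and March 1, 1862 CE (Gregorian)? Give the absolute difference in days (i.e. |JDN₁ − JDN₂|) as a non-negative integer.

JDN of the first date = 2401315.
JDN of the second date = 2401201.
|2401201 − 2401315| = 114.

114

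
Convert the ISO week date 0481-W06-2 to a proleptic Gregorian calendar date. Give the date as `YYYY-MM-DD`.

0481-02-04

ISO week 1 of 481 is the week containing the first Thursday of 481.
Week 6, day 2 (Tuesday) lands on 0481-02-04.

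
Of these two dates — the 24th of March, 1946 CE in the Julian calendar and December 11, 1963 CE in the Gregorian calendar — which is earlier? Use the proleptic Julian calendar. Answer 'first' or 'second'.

first

Converting both to JDN: 2431917 vs 2438375; the smaller is the first.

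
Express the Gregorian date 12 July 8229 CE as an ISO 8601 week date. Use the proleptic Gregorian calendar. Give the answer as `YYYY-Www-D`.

8229-W28-7

The weekday is Sunday (ISO weekday 7).
That Sunday belongs to ISO week 28 of ISO year 8229.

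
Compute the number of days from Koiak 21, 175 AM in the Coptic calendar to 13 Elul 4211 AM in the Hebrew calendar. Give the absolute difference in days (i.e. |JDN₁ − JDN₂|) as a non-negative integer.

2669

First date → JDN 1888693; second date → JDN 1886024.
The interval is |1888693 − 1886024| = 2669 days.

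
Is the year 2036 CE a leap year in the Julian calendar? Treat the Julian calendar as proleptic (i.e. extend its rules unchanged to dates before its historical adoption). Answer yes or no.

2036 mod 4 = 0, so it is a leap year in the Julian calendar.

yes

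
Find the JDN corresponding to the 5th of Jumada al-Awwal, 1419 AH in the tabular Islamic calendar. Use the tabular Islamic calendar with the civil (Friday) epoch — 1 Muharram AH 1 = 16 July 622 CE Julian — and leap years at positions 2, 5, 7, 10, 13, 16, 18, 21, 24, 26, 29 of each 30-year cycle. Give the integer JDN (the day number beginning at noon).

Equivalently 28 August 1998 (Gregorian).
JDN 2400001 is 17 November 1858 CE (Gregorian), MJD 0; the target day is +51053 days from there, so JDN = 2451054.

2451054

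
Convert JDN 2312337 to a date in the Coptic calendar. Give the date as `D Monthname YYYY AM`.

JDN 2312337 is 11 November 1618 in the Gregorian calendar.
In the Coptic calendar that day is 5 Hathor 1335 AM.

5 Hathor 1335 AM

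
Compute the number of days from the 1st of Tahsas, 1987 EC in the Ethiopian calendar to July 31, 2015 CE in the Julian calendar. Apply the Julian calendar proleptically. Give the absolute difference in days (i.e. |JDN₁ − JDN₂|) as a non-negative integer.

7551

First date → JDN 2449697; second date → JDN 2457248.
The interval is |2449697 − 2457248| = 7551 days.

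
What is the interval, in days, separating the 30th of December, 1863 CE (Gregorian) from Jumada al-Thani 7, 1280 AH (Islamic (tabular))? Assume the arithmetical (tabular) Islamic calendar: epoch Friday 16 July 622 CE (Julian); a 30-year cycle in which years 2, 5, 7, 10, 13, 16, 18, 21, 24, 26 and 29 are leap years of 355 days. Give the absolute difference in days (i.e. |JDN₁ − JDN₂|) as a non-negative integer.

JDN of the first date = 2401870.
JDN of the second date = 2401829.
|2401829 − 2401870| = 41.

41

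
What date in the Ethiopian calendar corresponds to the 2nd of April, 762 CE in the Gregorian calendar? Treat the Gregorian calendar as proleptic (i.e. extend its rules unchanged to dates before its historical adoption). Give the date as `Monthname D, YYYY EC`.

Both dates share Julian Day Number 1999466; in the Ethiopian calendar that is 3 Miyazya 754 EC.

Miyazya 3, 754 EC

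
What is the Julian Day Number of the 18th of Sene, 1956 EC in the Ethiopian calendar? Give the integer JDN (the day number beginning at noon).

Equivalently 25 June 1964 (Gregorian).
JDN 2299161 is 15 October 1582 CE (Gregorian); the target day is +139411 days from there, so JDN = 2438572.

2438572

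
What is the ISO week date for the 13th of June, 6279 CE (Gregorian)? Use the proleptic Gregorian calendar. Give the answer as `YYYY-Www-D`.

The weekday is Friday (ISO weekday 5).
That Friday belongs to ISO week 24 of ISO year 6279.

6279-W24-5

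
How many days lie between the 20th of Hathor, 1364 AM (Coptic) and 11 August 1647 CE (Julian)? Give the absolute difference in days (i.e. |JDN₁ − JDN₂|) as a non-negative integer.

JDN of the first date = 2322945.
JDN of the second date = 2322847.
|2322847 − 2322945| = 98.

98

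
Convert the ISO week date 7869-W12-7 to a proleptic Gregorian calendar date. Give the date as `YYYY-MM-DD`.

7869-03-28

ISO week 1 of 7869 is the week containing the first Thursday of 7869.
Week 12, day 7 (Sunday) lands on 7869-03-28.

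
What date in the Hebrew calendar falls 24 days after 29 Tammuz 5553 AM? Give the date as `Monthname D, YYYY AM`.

Av 24, 5553 AM

Counting 24 days forward from JDN 2376130 reaches JDN 2376154, which is Av 24, 5553 AM.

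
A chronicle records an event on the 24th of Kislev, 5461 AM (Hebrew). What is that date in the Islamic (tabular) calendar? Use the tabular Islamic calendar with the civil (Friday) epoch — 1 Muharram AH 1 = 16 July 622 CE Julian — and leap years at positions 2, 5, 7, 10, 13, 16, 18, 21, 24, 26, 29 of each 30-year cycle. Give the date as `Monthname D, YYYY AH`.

Jumada al-Thani 23, 1112 AH

The source date corresponds to 5 December 1700 in the Gregorian calendar (JDN 2342311).
That day falls on 23 Jumada al-Thani 1112 AH in the tabular Islamic calendar.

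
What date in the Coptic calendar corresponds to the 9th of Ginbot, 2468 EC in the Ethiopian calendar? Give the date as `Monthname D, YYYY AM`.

Pashons 9, 2192 AM

Both dates share Julian Day Number 2625541; in the Coptic calendar that is 9 Pashons 2192 AM.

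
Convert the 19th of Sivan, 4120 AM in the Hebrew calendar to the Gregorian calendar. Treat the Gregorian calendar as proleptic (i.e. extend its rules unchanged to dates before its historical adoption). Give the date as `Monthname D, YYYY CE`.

May 21, 360 CE

Julian Day Number of the source date = 1852688.
Converting JDN 1852688 to the Gregorian calendar gives 21 May 360 CE.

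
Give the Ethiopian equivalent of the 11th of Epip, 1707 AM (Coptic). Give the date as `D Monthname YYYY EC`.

Both dates share Julian Day Number 2448456; in the Ethiopian calendar that is 11 Hamle 1983 EC.

11 Hamle 1983 EC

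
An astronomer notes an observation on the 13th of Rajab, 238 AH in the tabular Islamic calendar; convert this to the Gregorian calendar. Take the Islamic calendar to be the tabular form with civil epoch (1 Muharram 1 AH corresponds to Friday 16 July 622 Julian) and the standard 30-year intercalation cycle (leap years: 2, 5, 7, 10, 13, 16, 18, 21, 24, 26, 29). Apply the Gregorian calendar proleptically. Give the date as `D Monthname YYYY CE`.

2 January 853 CE

Julian Day Number of the source date = 2032614.
Converting JDN 2032614 to the Gregorian calendar gives 2 January 853 CE.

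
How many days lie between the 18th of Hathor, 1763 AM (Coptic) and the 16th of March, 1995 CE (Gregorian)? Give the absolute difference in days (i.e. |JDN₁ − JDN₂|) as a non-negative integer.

First date → JDN 2468677; second date → JDN 2449793.
The interval is |2468677 − 2449793| = 18884 days.

18884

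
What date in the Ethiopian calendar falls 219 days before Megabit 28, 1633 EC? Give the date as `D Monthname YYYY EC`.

The starting date is JDN 2320516; 2320516 − 219 = 2320297.
JDN 2320297 corresponds to 24 Nehase 1632 EC.

24 Nehase 1632 EC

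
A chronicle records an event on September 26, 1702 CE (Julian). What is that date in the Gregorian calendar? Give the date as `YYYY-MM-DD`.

1702-10-07

The Julian–Gregorian offset here is 11 days (Julian trailing).
26 September 1702 Julian + 11 days → 7 October 1702 Gregorian.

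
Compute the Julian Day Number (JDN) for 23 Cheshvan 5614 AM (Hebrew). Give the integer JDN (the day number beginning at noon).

In the Gregorian calendar the same day is 24 November 1853.
JDN 2400001 is 17 November 1858 CE (Gregorian), MJD 0; the target day is −1819 days from there, so JDN = 2398182.

2398182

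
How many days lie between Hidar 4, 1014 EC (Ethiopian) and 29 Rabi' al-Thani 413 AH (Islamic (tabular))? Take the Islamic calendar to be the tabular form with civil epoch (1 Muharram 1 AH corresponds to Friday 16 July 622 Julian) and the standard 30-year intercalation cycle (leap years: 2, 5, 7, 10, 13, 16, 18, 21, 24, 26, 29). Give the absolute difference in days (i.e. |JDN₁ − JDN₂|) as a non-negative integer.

274

JDN of the first date = 2094282.
JDN of the second date = 2094556.
|2094556 − 2094282| = 274.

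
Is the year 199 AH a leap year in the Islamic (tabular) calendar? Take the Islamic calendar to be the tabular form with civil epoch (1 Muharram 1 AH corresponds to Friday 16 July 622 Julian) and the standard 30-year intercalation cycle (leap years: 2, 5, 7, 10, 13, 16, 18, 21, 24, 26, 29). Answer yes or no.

no

Year 199 AH is year 19 of its 30-year cycle; leap positions are 2, 5, 7, 10, 13, 16, 18, 21, 24, 26, 29, so it is a common year (354 days).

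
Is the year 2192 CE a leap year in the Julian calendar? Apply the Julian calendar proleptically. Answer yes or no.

yes

2192 mod 4 = 0, so it is a leap year in the Julian calendar.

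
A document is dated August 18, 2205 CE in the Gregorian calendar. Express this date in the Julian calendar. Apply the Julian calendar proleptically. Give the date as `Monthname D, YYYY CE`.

For dates in this range the Gregorian date is 15 days ahead of the Julian.
18 August 2205 Gregorian − 15 days → 3 August 2205 Julian.

August 3, 2205 CE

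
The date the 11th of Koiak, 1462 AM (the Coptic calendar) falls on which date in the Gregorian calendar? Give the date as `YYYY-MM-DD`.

Julian Day Number of the source date = 2358760.
Converting JDN 2358760 to the Gregorian calendar gives 18 December 1745 CE.

1745-12-18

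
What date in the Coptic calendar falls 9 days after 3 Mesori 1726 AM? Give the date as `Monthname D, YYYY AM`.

JDN of 3 Mesori 1726 AM = 2455418.
2455418 + 9 = 2455427.
JDN 2455427 in the Coptic calendar is Mesori 12, 1726 AM.

Mesori 12, 1726 AM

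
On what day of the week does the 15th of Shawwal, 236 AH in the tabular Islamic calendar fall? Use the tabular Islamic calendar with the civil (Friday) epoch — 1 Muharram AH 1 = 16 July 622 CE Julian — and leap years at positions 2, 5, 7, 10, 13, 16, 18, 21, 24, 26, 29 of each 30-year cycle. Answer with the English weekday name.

Tuesday

This is JDN 2031996 (25 April 851 Gregorian).
Since JDN mod 7 = 1 (0 = Monday), the day is Tuesday.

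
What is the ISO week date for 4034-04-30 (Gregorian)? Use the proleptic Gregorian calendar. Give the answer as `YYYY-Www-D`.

4034-W17-7

The weekday is Sunday (ISO weekday 7).
That Sunday belongs to ISO week 17 of ISO year 4034.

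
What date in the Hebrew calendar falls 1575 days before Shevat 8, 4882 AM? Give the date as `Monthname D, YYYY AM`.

Tishrei 28, 4878 AM

JDN of Shevat 8, 4882 AM = 2130886.
2130886 − 1575 = 2129311.
JDN 2129311 in the Hebrew calendar is Tishrei 28, 4878 AM.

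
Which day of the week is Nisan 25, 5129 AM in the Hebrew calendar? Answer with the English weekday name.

Tuesday

Equivalently 11 April 1369 Gregorian, JDN 2221178.
Since JDN mod 7 = 1 (0 = Monday), the day is Tuesday.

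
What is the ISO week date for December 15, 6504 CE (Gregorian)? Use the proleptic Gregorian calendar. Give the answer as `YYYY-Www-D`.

The weekday is Monday (ISO weekday 1).
That Monday belongs to ISO week 51 of ISO year 6504.

6504-W51-1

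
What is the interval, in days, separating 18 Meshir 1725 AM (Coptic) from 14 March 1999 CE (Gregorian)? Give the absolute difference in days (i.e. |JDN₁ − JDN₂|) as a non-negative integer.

3636

First date → JDN 2454888; second date → JDN 2451252.
The interval is |2454888 − 2451252| = 3636 days.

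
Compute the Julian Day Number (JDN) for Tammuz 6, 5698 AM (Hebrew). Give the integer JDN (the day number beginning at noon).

In the Gregorian calendar the same day is 5 July 1938.
JDN 2299161 is 15 October 1582 CE (Gregorian); the target day is +129924 days from there, so JDN = 2429085.

2429085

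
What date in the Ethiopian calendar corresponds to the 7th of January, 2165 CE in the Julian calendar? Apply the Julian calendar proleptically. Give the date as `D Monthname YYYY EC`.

12 Tir 2157 EC

Julian Day Number of the source date = 2511831.
Converting JDN 2511831 to the Ethiopian calendar gives 12 Tir 2157 EC.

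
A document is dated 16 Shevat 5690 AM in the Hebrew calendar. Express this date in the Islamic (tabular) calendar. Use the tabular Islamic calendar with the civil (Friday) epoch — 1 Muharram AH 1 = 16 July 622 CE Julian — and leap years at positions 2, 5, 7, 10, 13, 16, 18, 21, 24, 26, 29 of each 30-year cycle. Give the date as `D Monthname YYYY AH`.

The source date corresponds to 14 February 1930 in the Gregorian calendar (JDN 2426022).
That day falls on 15 Ramadan 1348 AH in the tabular Islamic calendar.

15 Ramadan 1348 AH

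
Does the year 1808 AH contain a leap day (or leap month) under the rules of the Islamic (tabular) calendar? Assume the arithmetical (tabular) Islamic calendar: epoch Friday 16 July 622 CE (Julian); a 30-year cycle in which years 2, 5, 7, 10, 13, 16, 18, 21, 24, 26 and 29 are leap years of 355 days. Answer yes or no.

Year 1808 AH is year 8 of its 30-year cycle; leap positions are 2, 5, 7, 10, 13, 16, 18, 21, 24, 26, 29, so it is a common year (354 days).

no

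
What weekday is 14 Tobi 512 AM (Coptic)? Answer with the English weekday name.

Sunday

Equivalently 14 January 796 Gregorian, JDN 2011806.
JDN 2011806 mod 7 = 6, and JDN 0 was a Monday, so this is a Sunday.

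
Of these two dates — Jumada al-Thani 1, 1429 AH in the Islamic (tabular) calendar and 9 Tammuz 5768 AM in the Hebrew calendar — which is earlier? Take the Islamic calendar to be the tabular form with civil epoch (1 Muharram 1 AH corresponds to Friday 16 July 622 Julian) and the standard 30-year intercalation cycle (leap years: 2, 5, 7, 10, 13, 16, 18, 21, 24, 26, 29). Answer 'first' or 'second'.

Converting both to JDN: 2454624 vs 2454660; the smaller is the first.

first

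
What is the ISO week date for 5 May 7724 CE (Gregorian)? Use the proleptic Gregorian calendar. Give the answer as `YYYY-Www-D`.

7724-W18-5

The weekday is Friday (ISO weekday 5).
That Friday belongs to ISO week 18 of ISO year 7724.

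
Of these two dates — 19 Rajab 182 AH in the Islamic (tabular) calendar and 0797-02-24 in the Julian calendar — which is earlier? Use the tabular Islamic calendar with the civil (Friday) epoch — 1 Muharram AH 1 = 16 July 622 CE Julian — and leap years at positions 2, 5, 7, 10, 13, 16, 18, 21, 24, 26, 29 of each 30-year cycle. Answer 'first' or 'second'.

The two dates have Julian Day Numbers 2012775 and 2012217 respectively.
Since 2012217 < 2012775, the second date comes first.

second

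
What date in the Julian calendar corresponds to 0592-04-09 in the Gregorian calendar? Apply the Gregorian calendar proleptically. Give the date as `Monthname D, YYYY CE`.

April 7, 592 CE

The Julian–Gregorian offset here is 2 days (Julian trailing).
9 April 592 Gregorian − 2 days → 7 April 592 Julian.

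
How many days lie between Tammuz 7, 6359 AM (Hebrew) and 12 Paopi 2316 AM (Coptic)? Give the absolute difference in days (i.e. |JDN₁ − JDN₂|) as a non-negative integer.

First date → JDN 2670498; second date → JDN 2670625.
The interval is |2670498 − 2670625| = 127 days.

127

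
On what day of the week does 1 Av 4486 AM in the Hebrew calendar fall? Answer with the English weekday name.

In the proleptic Gregorian calendar this is 9 July 726 (JDN 1986415).
Since JDN mod 7 = 4 (0 = Monday), the day is Friday.

Friday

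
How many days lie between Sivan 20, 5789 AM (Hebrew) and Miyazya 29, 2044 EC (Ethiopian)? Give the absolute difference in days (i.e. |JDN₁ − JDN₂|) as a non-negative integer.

First date → JDN 2462291; second date → JDN 2470665.
The interval is |2462291 − 2470665| = 8374 days.

8374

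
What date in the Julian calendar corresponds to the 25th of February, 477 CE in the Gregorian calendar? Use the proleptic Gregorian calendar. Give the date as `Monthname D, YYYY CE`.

February 24, 477 CE

The Julian–Gregorian offset here is 1 day (Julian trailing).
25 February 477 Gregorian − 1 day → 24 February 477 Julian.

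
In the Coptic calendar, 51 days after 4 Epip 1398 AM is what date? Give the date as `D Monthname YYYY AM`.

25 Mesori 1398 AM

JDN of 4 Epip 1398 AM = 2335587.
2335587 + 51 = 2335638.
JDN 2335638 in the Coptic calendar is 25 Mesori 1398 AM.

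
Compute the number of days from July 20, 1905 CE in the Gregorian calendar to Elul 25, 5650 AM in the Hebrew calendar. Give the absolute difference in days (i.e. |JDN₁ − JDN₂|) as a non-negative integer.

First date → JDN 2417047; second date → JDN 2411621.
The interval is |2417047 − 2411621| = 5426 days.

5426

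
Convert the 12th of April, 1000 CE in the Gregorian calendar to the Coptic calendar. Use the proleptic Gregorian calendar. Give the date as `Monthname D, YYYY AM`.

Both dates share Julian Day Number 2086404; in the Coptic calendar that is 11 Parmouti 716 AM.

Parmouti 11, 716 AM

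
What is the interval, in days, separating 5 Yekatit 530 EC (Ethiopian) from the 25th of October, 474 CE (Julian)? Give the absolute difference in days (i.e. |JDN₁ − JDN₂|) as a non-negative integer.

23108

JDN of the first date = 1917592.
JDN of the second date = 1894484.
|1894484 − 1917592| = 23108.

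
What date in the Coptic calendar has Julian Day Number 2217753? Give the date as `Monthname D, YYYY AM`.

Hathor 20, 1076 AM

The proleptic Gregorian equivalent of JDN 2217753 is 25 November 1359.
In the Coptic calendar that day is Hathor 20, 1076 AM.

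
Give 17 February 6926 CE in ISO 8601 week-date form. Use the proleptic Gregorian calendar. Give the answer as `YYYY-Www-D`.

The weekday is Sunday (ISO weekday 7).
That Sunday belongs to ISO week 7 of ISO year 6926.

6926-W07-7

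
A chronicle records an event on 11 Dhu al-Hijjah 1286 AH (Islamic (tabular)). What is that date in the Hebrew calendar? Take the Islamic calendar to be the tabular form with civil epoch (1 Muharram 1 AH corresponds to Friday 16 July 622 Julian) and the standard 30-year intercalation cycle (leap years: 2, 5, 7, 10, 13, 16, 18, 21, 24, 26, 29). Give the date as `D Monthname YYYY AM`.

11 Adar II 5630 AM

Both dates share Julian Day Number 2404136; in the Hebrew calendar that is 11 Adar II 5630 AM.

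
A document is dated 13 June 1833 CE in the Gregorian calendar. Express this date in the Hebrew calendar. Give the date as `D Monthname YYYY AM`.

Julian Day Number of the source date = 2390713.
Converting JDN 2390713 to the Hebrew calendar gives 26 Sivan 5593 AM.

26 Sivan 5593 AM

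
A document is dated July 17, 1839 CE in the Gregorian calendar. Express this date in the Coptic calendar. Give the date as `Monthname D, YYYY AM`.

Epip 11, 1555 AM

Julian Day Number of the source date = 2392938.
Converting JDN 2392938 to the Coptic calendar gives 11 Epip 1555 AM.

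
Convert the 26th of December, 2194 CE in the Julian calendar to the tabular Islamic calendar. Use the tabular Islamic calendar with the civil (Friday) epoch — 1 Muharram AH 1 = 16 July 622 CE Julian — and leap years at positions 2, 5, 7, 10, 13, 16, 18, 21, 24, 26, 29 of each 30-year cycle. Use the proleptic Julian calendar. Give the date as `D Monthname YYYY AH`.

The source date corresponds to 9 January 2195 in the Gregorian calendar (JDN 2522776).
That day falls on 27 Ramadan 1621 AH in the tabular Islamic calendar.

27 Ramadan 1621 AH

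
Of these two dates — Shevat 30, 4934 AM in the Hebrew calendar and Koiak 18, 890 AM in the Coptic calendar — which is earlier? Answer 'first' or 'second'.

second

Converting both to JDN: 2149895 vs 2149844; the smaller is the second.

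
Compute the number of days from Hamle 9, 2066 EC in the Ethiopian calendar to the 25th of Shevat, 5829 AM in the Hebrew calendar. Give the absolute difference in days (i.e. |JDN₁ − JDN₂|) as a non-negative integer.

1976

First date → JDN 2478770; second date → JDN 2476794.
The interval is |2478770 − 2476794| = 1976 days.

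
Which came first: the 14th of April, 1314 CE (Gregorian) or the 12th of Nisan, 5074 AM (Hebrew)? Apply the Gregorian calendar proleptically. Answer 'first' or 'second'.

First date → JDN 2201092; second date → JDN 2201085.
JDN 2201085 < JDN 2201092, so the second date is earlier.

second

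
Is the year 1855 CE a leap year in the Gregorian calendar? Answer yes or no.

1855 is not divisible by 4, so it is a common year.

no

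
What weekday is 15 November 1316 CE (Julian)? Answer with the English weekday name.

Monday

This is JDN 2202046 (23 November 1316 Gregorian).
Since JDN mod 7 = 0 (0 = Monday), the day is Monday.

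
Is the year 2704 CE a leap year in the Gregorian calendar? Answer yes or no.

2704 is divisible by 4 and not by 100, so it is a leap year.

yes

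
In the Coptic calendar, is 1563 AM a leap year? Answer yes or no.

1563 mod 4 = 3; in the Coptic calendar a year is leap when year mod 4 = 3, so it is a leap year.

yes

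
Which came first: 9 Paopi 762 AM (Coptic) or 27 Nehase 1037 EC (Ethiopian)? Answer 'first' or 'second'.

second

The two dates have Julian Day Numbers 2103023 and 2102976 respectively.
Since 2102976 < 2103023, the second date comes first.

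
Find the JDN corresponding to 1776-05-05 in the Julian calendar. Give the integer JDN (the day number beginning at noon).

In the Gregorian calendar the same day is 16 May 1776.
JDN 2299161 is 15 October 1582 CE (Gregorian); the target day is +70706 days from there, so JDN = 2369867.

2369867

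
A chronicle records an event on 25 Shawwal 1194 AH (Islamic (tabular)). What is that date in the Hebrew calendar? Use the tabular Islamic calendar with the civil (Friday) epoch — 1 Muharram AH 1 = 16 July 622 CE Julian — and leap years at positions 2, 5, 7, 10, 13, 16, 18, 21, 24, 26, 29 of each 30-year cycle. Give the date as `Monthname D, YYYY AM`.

Tishrei 25, 5541 AM

Both dates share Julian Day Number 2371489; in the Hebrew calendar that is 25 Tishrei 5541 AM.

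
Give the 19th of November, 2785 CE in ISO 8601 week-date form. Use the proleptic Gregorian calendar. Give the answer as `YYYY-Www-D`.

2785-W47-2

The weekday is Tuesday (ISO weekday 2).
That Tuesday belongs to ISO week 47 of ISO year 2785.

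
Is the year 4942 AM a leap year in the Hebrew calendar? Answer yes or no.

no

Hebrew year 4942 is year 2 of its 19-year Metonic cycle; leap years are at positions 3, 6, 8, 11, 14, 17, 19, so it is a common year (12 months).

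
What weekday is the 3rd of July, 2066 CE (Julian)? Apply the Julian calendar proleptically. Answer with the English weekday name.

Friday

In the Gregorian calendar this is 16 July 2066 (JDN 2475848).
JDN 2475848 mod 7 = 4, and JDN 0 was a Monday, so this is a Friday.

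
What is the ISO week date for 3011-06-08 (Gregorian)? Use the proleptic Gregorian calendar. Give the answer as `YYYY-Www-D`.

3011-W23-6

The weekday is Saturday (ISO weekday 6).
That Saturday belongs to ISO week 23 of ISO year 3011.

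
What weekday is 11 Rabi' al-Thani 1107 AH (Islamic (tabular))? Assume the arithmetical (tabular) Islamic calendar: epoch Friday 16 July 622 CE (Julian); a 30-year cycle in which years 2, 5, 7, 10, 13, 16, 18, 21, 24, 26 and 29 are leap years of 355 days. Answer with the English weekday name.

Saturday

This is JDN 2340469 (19 November 1695 Gregorian).
Since JDN mod 7 = 5 (0 = Monday), the day is Saturday.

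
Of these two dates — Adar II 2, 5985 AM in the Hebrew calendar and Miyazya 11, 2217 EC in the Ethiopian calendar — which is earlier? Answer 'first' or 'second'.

first

First date → JDN 2533795; second date → JDN 2533835.
JDN 2533795 < JDN 2533835, so the first date is earlier.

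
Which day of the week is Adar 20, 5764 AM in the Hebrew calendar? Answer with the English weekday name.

Saturday

This is JDN 2453078 (13 March 2004 Gregorian).
Since JDN mod 7 = 5 (0 = Monday), the day is Saturday.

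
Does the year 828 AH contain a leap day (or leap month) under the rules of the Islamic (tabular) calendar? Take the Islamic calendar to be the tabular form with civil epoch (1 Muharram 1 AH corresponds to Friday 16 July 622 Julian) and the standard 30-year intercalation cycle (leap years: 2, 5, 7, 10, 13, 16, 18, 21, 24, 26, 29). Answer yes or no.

yes

Year 828 AH is year 18 of its 30-year cycle; leap positions are 2, 5, 7, 10, 13, 16, 18, 21, 24, 26, 29, so it is a leap year (355 days).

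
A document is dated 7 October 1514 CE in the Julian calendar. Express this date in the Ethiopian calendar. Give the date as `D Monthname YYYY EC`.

10 Tikimt 1507 EC

The source date corresponds to 17 October 1514 in the proleptic Gregorian calendar (JDN 2274326).
That day falls on 10 Tikimt 1507 EC in the Ethiopian calendar.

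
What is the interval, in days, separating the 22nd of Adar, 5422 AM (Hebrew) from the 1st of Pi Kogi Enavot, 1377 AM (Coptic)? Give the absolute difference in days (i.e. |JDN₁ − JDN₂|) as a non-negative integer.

First date → JDN 2328165; second date → JDN 2327974.
The interval is |2328165 − 2327974| = 191 days.

191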